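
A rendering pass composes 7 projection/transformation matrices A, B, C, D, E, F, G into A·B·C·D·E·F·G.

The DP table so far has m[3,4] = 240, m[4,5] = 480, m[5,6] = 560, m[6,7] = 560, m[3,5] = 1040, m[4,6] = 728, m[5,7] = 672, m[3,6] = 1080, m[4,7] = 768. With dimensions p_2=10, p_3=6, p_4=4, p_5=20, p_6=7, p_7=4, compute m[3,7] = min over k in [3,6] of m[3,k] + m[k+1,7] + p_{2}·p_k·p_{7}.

m[3,7] = min over k∈[3,6] of m[3,k]+m[k+1,7]+p_{2}·p_k·p_{7}.
k=3: 0 + 768 + 10·6·4 = 1008; k=4: 240 + 672 + 10·4·4 = 1072; k=5: 1040 + 560 + 10·20·4 = 2400; k=6: 1080 + 0 + 10·7·4 = 1360.
Minimum: 1008 at k=3.

1008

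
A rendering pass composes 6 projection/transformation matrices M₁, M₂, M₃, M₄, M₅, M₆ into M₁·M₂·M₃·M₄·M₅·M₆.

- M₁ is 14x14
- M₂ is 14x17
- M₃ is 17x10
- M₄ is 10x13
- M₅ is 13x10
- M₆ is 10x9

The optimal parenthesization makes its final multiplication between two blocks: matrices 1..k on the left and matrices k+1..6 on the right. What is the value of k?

1

Adjacent pairs: M₁M₂ = 14·14·17 = 3332; M₂M₃ = 14·17·10 = 2380; M₃M₄ = 17·10·13 = 2210; M₄M₅ = 10·13·10 = 1300; M₅M₆ = 13·10·9 = 1170.
Length 3: M₁..M₃: k=1: 0+2380+14·14·10=4340; k=2: 3332+0+14·17·10=5712 → min 4340 | M₂..M₄: k=2: 0+2210+14·17·13=5304; k=3: 2380+0+14·10·13=4200 → min 4200 | M₃..M₅: k=3: 0+1300+17·10·10=3000; k=4: 2210+0+17·13·10=4420 → min 3000 | M₄..M₆: k=4: 0+1170+10·13·9=2340; k=5: 1300+0+10·10·9=2200 → min 2200.
Length 4: M₁..M₄: k=1: 0+4200+14·14·13=6748; k=2: 3332+2210+14·17·13=8636; k=3: 4340+0+14·10·13=6160 → min 6160 | M₂..M₅: k=2: 0+3000+14·17·10=5380; k=3: 2380+1300+14·10·10=5080; k=4: 4200+0+14·13·10=6020 → min 5080 | M₃..M₆: k=3: 0+2200+17·10·9=3730; k=4: 2210+1170+17·13·9=5369; k=5: 3000+0+17·10·9=4530 → min 3730.
Length 5: M₁..M₅: k=1: 0+5080+14·14·10=7040; k=2: 3332+3000+14·17·10=8712; k=3: 4340+1300+14·10·10=7040; k=4: 6160+0+14·13·10=7980 → min 7040 | M₂..M₆: k=2: 0+3730+14·17·9=5872; k=3: 2380+2200+14·10·9=5840; k=4: 4200+1170+14·13·9=7008; k=5: 5080+0+14·10·9=6340 → min 5840.
Top-level splits: k=1: (M₁..M₁)·(M₂..M₆) → 0+5840+14·14·9 = 7604; k=2: (M₁..M₂)·(M₃..M₆) → 3332+3730+14·17·9 = 9204; k=3: (M₁..M₃)·(M₄..M₆) → 4340+2200+14·10·9 = 7800; k=4: (M₁..M₄)·(M₅..M₆) → 6160+1170+14·13·9 = 8968; k=5: (M₁..M₅)·(M₆..M₆) → 7040+0+14·10·9 = 8300.
Best split is after M₁, i.e. k = 1.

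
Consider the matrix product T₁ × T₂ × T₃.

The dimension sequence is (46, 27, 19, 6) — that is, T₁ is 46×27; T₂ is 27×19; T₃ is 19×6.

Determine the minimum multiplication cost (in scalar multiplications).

Order (T₁ × (T₂ × T₃)): (T₂ × T₃): 27×19 by 19×6 → 27×6, cost 27·19·6 = 3078; (T₁ × (T₂ × T₃)): 46×27 by 27×6 → 46×6, cost 46·27·6 = 7452; cumulative 10530. Total 10530.
Order ((T₁ × T₂) × T₃): (T₁ × T₂): 46×27 by 27×19 → 46×19, cost 46·27·19 = 23598; ((T₁ × T₂) × T₃): 46×19 by 19×6 → 46×6, cost 46·19·6 = 5244; cumulative 28842. Total 28842.
Minimum: 10530.

10530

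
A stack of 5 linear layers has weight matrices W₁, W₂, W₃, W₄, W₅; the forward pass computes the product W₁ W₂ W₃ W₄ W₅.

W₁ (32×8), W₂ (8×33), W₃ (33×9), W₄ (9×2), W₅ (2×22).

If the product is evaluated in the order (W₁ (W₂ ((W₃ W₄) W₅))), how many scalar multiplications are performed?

(W₃ W₄): 33×9 by 9×2 → 33×2, cost 33·9·2 = 594
((W₃ W₄) W₅): 33×2 by 2×22 → 33×22, cost 33·2·22 = 1452; cumulative 2046
(W₂ ((W₃ W₄) W₅)): 8×33 by 33×22 → 8×22, cost 8·33·22 = 5808; cumulative 7854
(W₁ (W₂ ((W₃ W₄) W₅))): 32×8 by 8×22 → 32×22, cost 32·8·22 = 5632; cumulative 13486
Total: 13486 scalar multiplications.

13486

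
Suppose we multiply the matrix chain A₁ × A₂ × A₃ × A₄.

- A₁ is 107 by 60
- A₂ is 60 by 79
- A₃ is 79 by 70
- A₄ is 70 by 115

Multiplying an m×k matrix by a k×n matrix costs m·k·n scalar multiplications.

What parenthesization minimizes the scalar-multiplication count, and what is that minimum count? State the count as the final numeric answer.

1553100

Adjacent pairs: A₁A₂ = 107·60·79 = 507180; A₂A₃ = 60·79·70 = 331800; A₃A₄ = 79·70·115 = 635950.
Length 3: A₁..A₃: k=1: 0+331800+107·60·70=781200; k=2: 507180+0+107·79·70=1098890 → min 781200 | A₂..A₄: k=2: 0+635950+60·79·115=1181050; k=3: 331800+0+60·70·115=814800 → min 814800.
Length 4: A₁..A₄: k=1: 0+814800+107·60·115=1553100; k=2: 507180+635950+107·79·115=2115225; k=3: 781200+0+107·70·115=1642550 → min 1553100.
Optimal parenthesization: (A₁ × ((A₂ × A₃) × A₄)) with cost 1553100.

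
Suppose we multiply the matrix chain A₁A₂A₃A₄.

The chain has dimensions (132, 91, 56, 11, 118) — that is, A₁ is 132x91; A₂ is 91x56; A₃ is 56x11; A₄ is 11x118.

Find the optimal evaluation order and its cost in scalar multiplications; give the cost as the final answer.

359524

Adjacent pairs: A₁A₂ = 132·91·56 = 672672; A₂A₃ = 91·56·11 = 56056; A₃A₄ = 56·11·118 = 72688.
Length 3: A₁..A₃: k=1: 0+56056+132·91·11=188188; k=2: 672672+0+132·56·11=753984 → min 188188 | A₂..A₄: k=2: 0+72688+91·56·118=674016; k=3: 56056+0+91·11·118=174174 → min 174174.
Length 4: A₁..A₄: k=1: 0+174174+132·91·118=1591590; k=2: 672672+72688+132·56·118=1617616; k=3: 188188+0+132·11·118=359524 → min 359524.
Optimal parenthesization: ((A₁(A₂A₃))A₄) with cost 359524.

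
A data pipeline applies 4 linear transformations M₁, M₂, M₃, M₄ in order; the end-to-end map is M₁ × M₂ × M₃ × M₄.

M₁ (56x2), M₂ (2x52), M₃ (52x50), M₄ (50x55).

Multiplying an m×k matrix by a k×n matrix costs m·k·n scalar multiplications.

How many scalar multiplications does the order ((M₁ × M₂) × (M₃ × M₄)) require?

(M₁ × M₂): 56×2 by 2×52 → 56×52, cost 56·2·52 = 5824
(M₃ × M₄): 52×50 by 50×55 → 52×55, cost 52·50·55 = 143000
((M₁ × M₂) × (M₃ × M₄)): 56×52 by 52×55 → 56×55, cost 56·52·55 = 160160; cumulative 308984
Total: 308984 scalar multiplications.

308984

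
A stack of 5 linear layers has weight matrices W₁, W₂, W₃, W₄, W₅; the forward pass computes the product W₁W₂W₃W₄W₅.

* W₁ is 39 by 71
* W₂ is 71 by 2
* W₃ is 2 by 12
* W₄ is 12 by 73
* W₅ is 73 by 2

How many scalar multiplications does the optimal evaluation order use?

Adjacent pairs: W₁W₂ = 39·71·2 = 5538; W₂W₃ = 71·2·12 = 1704; W₃W₄ = 2·12·73 = 1752; W₄W₅ = 12·73·2 = 1752.
Length 3: W₁..W₃: k=1: 0+1704+39·71·12=34932; k=2: 5538+0+39·2·12=6474 → min 6474 | W₂..W₄: k=2: 0+1752+71·2·73=12118; k=3: 1704+0+71·12·73=63900 → min 12118 | W₃..W₅: k=3: 0+1752+2·12·2=1800; k=4: 1752+0+2·73·2=2044 → min 1800.
Length 4: W₁..W₄: k=1: 0+12118+39·71·73=214255; k=2: 5538+1752+39·2·73=12984; k=3: 6474+0+39·12·73=40638 → min 12984 | W₂..W₅: k=2: 0+1800+71·2·2=2084; k=3: 1704+1752+71·12·2=5160; k=4: 12118+0+71·73·2=22484 → min 2084.
Length 5: W₁..W₅: k=1: 0+2084+39·71·2=7622; k=2: 5538+1800+39·2·2=7494; k=3: 6474+1752+39·12·2=9162; k=4: 12984+0+39·73·2=18678 → min 7494.
Optimal order: ((W₁W₂)(W₃(W₄W₅))) with cost 7494.

7494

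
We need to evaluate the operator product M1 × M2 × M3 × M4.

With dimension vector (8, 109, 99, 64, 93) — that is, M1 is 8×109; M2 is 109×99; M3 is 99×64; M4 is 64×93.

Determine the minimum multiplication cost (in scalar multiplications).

184632

Adjacent pairs: M1M2 = 8·109·99 = 86328; M2M3 = 109·99·64 = 690624; M3M4 = 99·64·93 = 589248.
Length 3: M1..M3: k=1: 0+690624+8·109·64=746432; k=2: 86328+0+8·99·64=137016 → min 137016 | M2..M4: k=2: 0+589248+109·99·93=1592811; k=3: 690624+0+109·64·93=1339392 → min 1339392.
Length 4: M1..M4: k=1: 0+1339392+8·109·93=1420488; k=2: 86328+589248+8·99·93=749232; k=3: 137016+0+8·64·93=184632 → min 184632.
Optimal order: (((M1 × M2) × M3) × M4) with cost 184632.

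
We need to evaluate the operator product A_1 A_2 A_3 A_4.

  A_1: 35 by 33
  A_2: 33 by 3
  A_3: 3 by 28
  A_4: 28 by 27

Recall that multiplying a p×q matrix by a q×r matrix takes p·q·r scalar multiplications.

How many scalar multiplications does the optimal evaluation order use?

8568

Adjacent pairs: A_1A_2 = 35·33·3 = 3465; A_2A_3 = 33·3·28 = 2772; A_3A_4 = 3·28·27 = 2268.
Length 3: A_1..A_3: k=1: 0+2772+35·33·28=35112; k=2: 3465+0+35·3·28=6405 → min 6405 | A_2..A_4: k=2: 0+2268+33·3·27=4941; k=3: 2772+0+33·28·27=27720 → min 4941.
Length 4: A_1..A_4: k=1: 0+4941+35·33·27=36126; k=2: 3465+2268+35·3·27=8568; k=3: 6405+0+35·28·27=32865 → min 8568.
Optimal order: ((A_1 A_2) (A_3 A_4)) with cost 8568.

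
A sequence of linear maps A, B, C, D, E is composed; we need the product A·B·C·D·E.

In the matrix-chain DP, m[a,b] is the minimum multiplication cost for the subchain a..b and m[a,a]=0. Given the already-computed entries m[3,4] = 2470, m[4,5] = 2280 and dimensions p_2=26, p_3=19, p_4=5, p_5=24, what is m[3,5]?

m[3,5] = min over k∈[3,4] of m[3,k]+m[k+1,5]+p_{2}·p_k·p_{5}.
k=3: 0 + 2280 + 26·19·24 = 14136; k=4: 2470 + 0 + 26·5·24 = 5590.
Minimum: 5590 at k=4.

5590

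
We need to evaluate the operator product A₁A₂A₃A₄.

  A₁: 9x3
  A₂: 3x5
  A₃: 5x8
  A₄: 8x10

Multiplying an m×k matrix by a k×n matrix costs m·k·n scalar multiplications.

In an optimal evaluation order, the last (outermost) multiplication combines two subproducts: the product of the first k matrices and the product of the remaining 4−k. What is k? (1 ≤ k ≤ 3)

Adjacent pairs: A₁A₂ = 9·3·5 = 135; A₂A₃ = 3·5·8 = 120; A₃A₄ = 5·8·10 = 400.
Length 3: A₁..A₃: k=1: 0+120+9·3·8=336; k=2: 135+0+9·5·8=495 → min 336 | A₂..A₄: k=2: 0+400+3·5·10=550; k=3: 120+0+3·8·10=360 → min 360.
Top-level splits: k=1: (A₁..A₁)·(A₂..A₄) → 0+360+9·3·10 = 630; k=2: (A₁..A₂)·(A₃..A₄) → 135+400+9·5·10 = 985; k=3: (A₁..A₃)·(A₄..A₄) → 336+0+9·8·10 = 1056.
Best split is after A₁, i.e. k = 1.

1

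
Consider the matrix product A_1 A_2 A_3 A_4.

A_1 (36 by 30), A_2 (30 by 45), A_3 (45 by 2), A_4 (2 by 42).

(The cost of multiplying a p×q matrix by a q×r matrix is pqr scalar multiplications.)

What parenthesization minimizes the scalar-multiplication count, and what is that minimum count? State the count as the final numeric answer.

7884

Adjacent pairs: A_1A_2 = 36·30·45 = 48600; A_2A_3 = 30·45·2 = 2700; A_3A_4 = 45·2·42 = 3780.
Length 3: A_1..A_3: k=1: 0+2700+36·30·2=4860; k=2: 48600+0+36·45·2=51840 → min 4860 | A_2..A_4: k=2: 0+3780+30·45·42=60480; k=3: 2700+0+30·2·42=5220 → min 5220.
Length 4: A_1..A_4: k=1: 0+5220+36·30·42=50580; k=2: 48600+3780+36·45·42=120420; k=3: 4860+0+36·2·42=7884 → min 7884.
Optimal parenthesization: ((A_1 (A_2 A_3)) A_4) with cost 7884.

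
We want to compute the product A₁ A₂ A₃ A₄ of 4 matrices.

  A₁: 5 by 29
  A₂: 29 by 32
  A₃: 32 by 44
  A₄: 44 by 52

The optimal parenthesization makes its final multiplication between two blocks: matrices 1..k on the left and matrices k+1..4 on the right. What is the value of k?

Adjacent pairs: A₁A₂ = 5·29·32 = 4640; A₂A₃ = 29·32·44 = 40832; A₃A₄ = 32·44·52 = 73216.
Length 3: A₁..A₃: k=1: 0+40832+5·29·44=47212; k=2: 4640+0+5·32·44=11680 → min 11680 | A₂..A₄: k=2: 0+73216+29·32·52=121472; k=3: 40832+0+29·44·52=107184 → min 107184.
Top-level splits: k=1: (A₁..A₁)·(A₂..A₄) → 0+107184+5·29·52 = 114724; k=2: (A₁..A₂)·(A₃..A₄) → 4640+73216+5·32·52 = 86176; k=3: (A₁..A₃)·(A₄..A₄) → 11680+0+5·44·52 = 23120.
Best split is after A₃, i.e. k = 3.

3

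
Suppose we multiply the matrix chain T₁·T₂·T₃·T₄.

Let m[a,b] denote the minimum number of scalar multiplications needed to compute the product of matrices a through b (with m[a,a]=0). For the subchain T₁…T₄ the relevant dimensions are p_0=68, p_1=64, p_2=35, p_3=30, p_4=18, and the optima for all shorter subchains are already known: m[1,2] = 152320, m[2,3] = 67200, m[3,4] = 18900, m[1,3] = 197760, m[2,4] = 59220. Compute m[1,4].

m[1,4] = min over k∈[1,3] of m[1,k]+m[k+1,4]+p_{0}·p_k·p_{4}.
k=1: 0 + 59220 + 68·64·18 = 137556; k=2: 152320 + 18900 + 68·35·18 = 214060; k=3: 197760 + 0 + 68·30·18 = 234480.
Minimum: 137556 at k=1.

137556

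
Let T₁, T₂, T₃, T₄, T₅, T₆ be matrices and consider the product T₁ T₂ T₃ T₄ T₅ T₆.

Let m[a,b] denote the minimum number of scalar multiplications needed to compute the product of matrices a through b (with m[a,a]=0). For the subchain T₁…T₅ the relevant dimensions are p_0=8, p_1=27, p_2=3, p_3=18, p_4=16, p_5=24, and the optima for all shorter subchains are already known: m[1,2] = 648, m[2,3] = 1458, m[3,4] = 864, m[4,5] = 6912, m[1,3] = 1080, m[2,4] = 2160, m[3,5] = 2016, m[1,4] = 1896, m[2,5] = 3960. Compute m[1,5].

m[1,5] = min over k∈[1,4] of m[1,k]+m[k+1,5]+p_{0}·p_k·p_{5}.
k=1: 0 + 3960 + 8·27·24 = 9144; k=2: 648 + 2016 + 8·3·24 = 3240; k=3: 1080 + 6912 + 8·18·24 = 11448; k=4: 1896 + 0 + 8·16·24 = 4968.
Minimum: 3240 at k=2.

3240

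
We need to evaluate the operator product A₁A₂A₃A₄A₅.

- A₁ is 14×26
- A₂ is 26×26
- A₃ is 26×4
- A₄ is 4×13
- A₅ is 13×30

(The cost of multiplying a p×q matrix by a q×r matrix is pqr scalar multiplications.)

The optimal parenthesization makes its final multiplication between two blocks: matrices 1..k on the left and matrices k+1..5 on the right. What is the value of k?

3

Adjacent pairs: A₁A₂ = 14·26·26 = 9464; A₂A₃ = 26·26·4 = 2704; A₃A₄ = 26·4·13 = 1352; A₄A₅ = 4·13·30 = 1560.
Length 3: A₁..A₃: k=1: 0+2704+14·26·4=4160; k=2: 9464+0+14·26·4=10920 → min 4160 | A₂..A₄: k=2: 0+1352+26·26·13=10140; k=3: 2704+0+26·4·13=4056 → min 4056 | A₃..A₅: k=3: 0+1560+26·4·30=4680; k=4: 1352+0+26·13·30=11492 → min 4680.
Length 4: A₁..A₄: k=1: 0+4056+14·26·13=8788; k=2: 9464+1352+14·26·13=15548; k=3: 4160+0+14·4·13=4888 → min 4888 | A₂..A₅: k=2: 0+4680+26·26·30=24960; k=3: 2704+1560+26·4·30=7384; k=4: 4056+0+26·13·30=14196 → min 7384.
Top-level splits: k=1: (A₁..A₁)·(A₂..A₅) → 0+7384+14·26·30 = 18304; k=2: (A₁..A₂)·(A₃..A₅) → 9464+4680+14·26·30 = 25064; k=3: (A₁..A₃)·(A₄..A₅) → 4160+1560+14·4·30 = 7400; k=4: (A₁..A₄)·(A₅..A₅) → 4888+0+14·13·30 = 10348.
Best split is after A₃, i.e. k = 3.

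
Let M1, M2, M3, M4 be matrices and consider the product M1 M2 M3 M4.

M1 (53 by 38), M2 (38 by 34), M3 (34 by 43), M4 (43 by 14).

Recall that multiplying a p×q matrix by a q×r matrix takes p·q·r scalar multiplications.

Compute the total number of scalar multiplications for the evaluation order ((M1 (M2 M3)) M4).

(M2 M3): 38×34 by 34×43 → 38×43, cost 38·34·43 = 55556
(M1 (M2 M3)): 53×38 by 38×43 → 53×43, cost 53·38·43 = 86602; cumulative 142158
((M1 (M2 M3)) M4): 53×43 by 43×14 → 53×14, cost 53·43·14 = 31906; cumulative 174064
Total: 174064 scalar multiplications.

174064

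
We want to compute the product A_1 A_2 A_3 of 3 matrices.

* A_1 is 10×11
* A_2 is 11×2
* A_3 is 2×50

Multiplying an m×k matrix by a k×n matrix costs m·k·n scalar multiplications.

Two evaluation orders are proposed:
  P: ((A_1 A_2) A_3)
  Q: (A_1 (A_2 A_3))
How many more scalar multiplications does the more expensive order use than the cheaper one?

5380

Order P = ((A_1 A_2) A_3): (A_1 A_2): 10×11 by 11×2 → 10×2, cost 10·11·2 = 220; ((A_1 A_2) A_3): 10×2 by 2×50 → 10×50, cost 10·2·50 = 1000; cumulative 1220. Total 1220.
Order Q = (A_1 (A_2 A_3)): (A_2 A_3): 11×2 by 2×50 → 11×50, cost 11·2·50 = 1100; (A_1 (A_2 A_3)): 10×11 by 11×50 → 10×50, cost 10·11·50 = 5500; cumulative 6600. Total 6600.
Difference: |1220 − 6600| = 5380.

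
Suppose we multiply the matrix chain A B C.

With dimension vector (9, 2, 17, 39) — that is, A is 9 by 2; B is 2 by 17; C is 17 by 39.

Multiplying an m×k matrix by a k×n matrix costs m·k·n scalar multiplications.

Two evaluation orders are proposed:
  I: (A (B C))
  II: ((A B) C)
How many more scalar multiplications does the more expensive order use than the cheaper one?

Order I = (A (B C)): (B C): 2×17 by 17×39 → 2×39, cost 2·17·39 = 1326; (A (B C)): 9×2 by 2×39 → 9×39, cost 9·2·39 = 702; cumulative 2028. Total 2028.
Order II = ((A B) C): (A B): 9×2 by 2×17 → 9×17, cost 9·2·17 = 306; ((A B) C): 9×17 by 17×39 → 9×39, cost 9·17·39 = 5967; cumulative 6273. Total 6273.
Difference: |2028 − 6273| = 4245.

4245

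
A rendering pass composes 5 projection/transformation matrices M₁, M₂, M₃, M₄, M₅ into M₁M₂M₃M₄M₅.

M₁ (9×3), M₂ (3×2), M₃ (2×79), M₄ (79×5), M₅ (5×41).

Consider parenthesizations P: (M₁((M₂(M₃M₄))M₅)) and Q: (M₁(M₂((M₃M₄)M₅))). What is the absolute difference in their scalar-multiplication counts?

11

Order P = (M₁((M₂(M₃M₄))M₅)): (M₃M₄): 2×79 by 79×5 → 2×5, cost 2·79·5 = 790; (M₂(M₃M₄)): 3×2 by 2×5 → 3×5, cost 3·2·5 = 30; cumulative 820; ((M₂(M₃M₄))M₅): 3×5 by 5×41 → 3×41, cost 3·5·41 = 615; cumulative 1435; (M₁((M₂(M₃M₄))M₅)): 9×3 by 3×41 → 9×41, cost 9·3·41 = 1107; cumulative 2542. Total 2542.
Order Q = (M₁(M₂((M₃M₄)M₅))): (M₃M₄): 2×79 by 79×5 → 2×5, cost 2·79·5 = 790; ((M₃M₄)M₅): 2×5 by 5×41 → 2×41, cost 2·5·41 = 410; cumulative 1200; (M₂((M₃M₄)M₅)): 3×2 by 2×41 → 3×41, cost 3·2·41 = 246; cumulative 1446; (M₁(M₂((M₃M₄)M₅))): 9×3 by 3×41 → 9×41, cost 9·3·41 = 1107; cumulative 2553. Total 2553.
Difference: |2542 − 2553| = 11.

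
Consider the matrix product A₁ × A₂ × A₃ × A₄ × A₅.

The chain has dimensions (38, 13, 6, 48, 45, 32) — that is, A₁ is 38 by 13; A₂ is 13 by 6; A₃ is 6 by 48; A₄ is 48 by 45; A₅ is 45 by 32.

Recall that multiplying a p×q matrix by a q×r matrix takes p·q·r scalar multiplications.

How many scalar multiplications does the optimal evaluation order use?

Adjacent pairs: A₁A₂ = 38·13·6 = 2964; A₂A₃ = 13·6·48 = 3744; A₃A₄ = 6·48·45 = 12960; A₄A₅ = 48·45·32 = 69120.
Length 3: A₁..A₃: k=1: 0+3744+38·13·48=27456; k=2: 2964+0+38·6·48=13908 → min 13908 | A₂..A₄: k=2: 0+12960+13·6·45=16470; k=3: 3744+0+13·48·45=31824 → min 16470 | A₃..A₅: k=3: 0+69120+6·48·32=78336; k=4: 12960+0+6·45·32=21600 → min 21600.
Length 4: A₁..A₄: k=1: 0+16470+38·13·45=38700; k=2: 2964+12960+38·6·45=26184; k=3: 13908+0+38·48·45=95988 → min 26184 | A₂..A₅: k=2: 0+21600+13·6·32=24096; k=3: 3744+69120+13·48·32=92832; k=4: 16470+0+13·45·32=35190 → min 24096.
Length 5: A₁..A₅: k=1: 0+24096+38·13·32=39904; k=2: 2964+21600+38·6·32=31860; k=3: 13908+69120+38·48·32=141396; k=4: 26184+0+38·45·32=80904 → min 31860.
Optimal order: ((A₁ × A₂) × ((A₃ × A₄) × A₅)) with cost 31860.

31860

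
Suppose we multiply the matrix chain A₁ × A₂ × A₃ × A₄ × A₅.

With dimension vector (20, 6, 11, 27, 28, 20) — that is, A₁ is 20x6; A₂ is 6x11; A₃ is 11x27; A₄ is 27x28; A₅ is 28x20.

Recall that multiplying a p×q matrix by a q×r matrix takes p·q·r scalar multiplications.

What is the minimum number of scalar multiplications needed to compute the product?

12078

Adjacent pairs: A₁A₂ = 20·6·11 = 1320; A₂A₃ = 6·11·27 = 1782; A₃A₄ = 11·27·28 = 8316; A₄A₅ = 27·28·20 = 15120.
Length 3: A₁..A₃: k=1: 0+1782+20·6·27=5022; k=2: 1320+0+20·11·27=7260 → min 5022 | A₂..A₄: k=2: 0+8316+6·11·28=10164; k=3: 1782+0+6·27·28=6318 → min 6318 | A₃..A₅: k=3: 0+15120+11·27·20=21060; k=4: 8316+0+11·28·20=14476 → min 14476.
Length 4: A₁..A₄: k=1: 0+6318+20·6·28=9678; k=2: 1320+8316+20·11·28=15796; k=3: 5022+0+20·27·28=20142 → min 9678 | A₂..A₅: k=2: 0+14476+6·11·20=15796; k=3: 1782+15120+6·27·20=20142; k=4: 6318+0+6·28·20=9678 → min 9678.
Length 5: A₁..A₅: k=1: 0+9678+20·6·20=12078; k=2: 1320+14476+20·11·20=20196; k=3: 5022+15120+20·27·20=30942; k=4: 9678+0+20·28·20=20878 → min 12078.
Optimal order: (A₁ × (((A₂ × A₃) × A₄) × A₅)) with cost 12078.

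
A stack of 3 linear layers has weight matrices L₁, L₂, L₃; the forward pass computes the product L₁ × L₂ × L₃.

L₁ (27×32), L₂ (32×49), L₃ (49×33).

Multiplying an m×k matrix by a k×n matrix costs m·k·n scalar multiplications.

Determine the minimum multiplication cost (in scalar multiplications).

Order (L₁ × (L₂ × L₃)): (L₂ × L₃): 32×49 by 49×33 → 32×33, cost 32·49·33 = 51744; (L₁ × (L₂ × L₃)): 27×32 by 32×33 → 27×33, cost 27·32·33 = 28512; cumulative 80256. Total 80256.
Order ((L₁ × L₂) × L₃): (L₁ × L₂): 27×32 by 32×49 → 27×49, cost 27·32·49 = 42336; ((L₁ × L₂) × L₃): 27×49 by 49×33 → 27×33, cost 27·49·33 = 43659; cumulative 85995. Total 85995.
Minimum: 80256.

80256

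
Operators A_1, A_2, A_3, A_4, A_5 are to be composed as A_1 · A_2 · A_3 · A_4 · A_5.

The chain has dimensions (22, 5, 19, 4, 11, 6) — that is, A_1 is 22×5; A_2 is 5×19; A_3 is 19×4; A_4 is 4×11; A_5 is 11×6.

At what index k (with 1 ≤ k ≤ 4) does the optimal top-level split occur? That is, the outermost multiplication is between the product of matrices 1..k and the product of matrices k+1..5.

1

Adjacent pairs: A_1A_2 = 22·5·19 = 2090; A_2A_3 = 5·19·4 = 380; A_3A_4 = 19·4·11 = 836; A_4A_5 = 4·11·6 = 264.
Length 3: A_1..A_3: k=1: 0+380+22·5·4=820; k=2: 2090+0+22·19·4=3762 → min 820 | A_2..A_4: k=2: 0+836+5·19·11=1881; k=3: 380+0+5·4·11=600 → min 600 | A_3..A_5: k=3: 0+264+19·4·6=720; k=4: 836+0+19·11·6=2090 → min 720.
Length 4: A_1..A_4: k=1: 0+600+22·5·11=1810; k=2: 2090+836+22·19·11=7524; k=3: 820+0+22·4·11=1788 → min 1788 | A_2..A_5: k=2: 0+720+5·19·6=1290; k=3: 380+264+5·4·6=764; k=4: 600+0+5·11·6=930 → min 764.
Top-level splits: k=1: (A_1..A_1)·(A_2..A_5) → 0+764+22·5·6 = 1424; k=2: (A_1..A_2)·(A_3..A_5) → 2090+720+22·19·6 = 5318; k=3: (A_1..A_3)·(A_4..A_5) → 820+264+22·4·6 = 1612; k=4: (A_1..A_4)·(A_5..A_5) → 1788+0+22·11·6 = 3240.
Best split is after A_1, i.e. k = 1.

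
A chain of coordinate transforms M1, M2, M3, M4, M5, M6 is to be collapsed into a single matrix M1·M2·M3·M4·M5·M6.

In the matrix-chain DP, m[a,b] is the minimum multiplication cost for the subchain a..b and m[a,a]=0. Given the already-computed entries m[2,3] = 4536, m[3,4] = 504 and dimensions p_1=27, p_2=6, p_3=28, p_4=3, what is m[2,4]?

m[2,4] = min over k∈[2,3] of m[2,k]+m[k+1,4]+p_{1}·p_k·p_{4}.
k=2: 0 + 504 + 27·6·3 = 990; k=3: 4536 + 0 + 27·28·3 = 6804.
Minimum: 990 at k=2.

990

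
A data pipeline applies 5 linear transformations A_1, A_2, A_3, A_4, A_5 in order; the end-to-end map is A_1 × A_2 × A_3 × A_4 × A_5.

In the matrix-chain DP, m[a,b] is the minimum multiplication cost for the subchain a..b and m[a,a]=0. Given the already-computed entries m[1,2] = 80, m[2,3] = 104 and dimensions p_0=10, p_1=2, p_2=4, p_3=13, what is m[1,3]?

364

m[1,3] = min over k∈[1,2] of m[1,k]+m[k+1,3]+p_{0}·p_k·p_{3}.
k=1: 0 + 104 + 10·2·13 = 364; k=2: 80 + 0 + 10·4·13 = 600.
Minimum: 364 at k=1.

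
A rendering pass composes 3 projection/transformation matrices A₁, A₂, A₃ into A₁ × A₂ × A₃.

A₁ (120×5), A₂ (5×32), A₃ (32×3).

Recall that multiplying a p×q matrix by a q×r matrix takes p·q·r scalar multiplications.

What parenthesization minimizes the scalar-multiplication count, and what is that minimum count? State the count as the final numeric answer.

2280

(A₁ × (A₂ × A₃)): cost 2280.
((A₁ × A₂) × A₃): cost 30720.
Optimal: (A₁ × (A₂ × A₃)) with cost 2280.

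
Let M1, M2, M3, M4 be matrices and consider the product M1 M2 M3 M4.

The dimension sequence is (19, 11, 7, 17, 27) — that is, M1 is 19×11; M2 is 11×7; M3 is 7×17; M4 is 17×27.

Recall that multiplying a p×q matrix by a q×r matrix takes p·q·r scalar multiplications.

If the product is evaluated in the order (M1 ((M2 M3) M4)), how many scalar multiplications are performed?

(M2 M3): 11×7 by 7×17 → 11×17, cost 11·7·17 = 1309
((M2 M3) M4): 11×17 by 17×27 → 11×27, cost 11·17·27 = 5049; cumulative 6358
(M1 ((M2 M3) M4)): 19×11 by 11×27 → 19×27, cost 19·11·27 = 5643; cumulative 12001
Total: 12001 scalar multiplications.

12001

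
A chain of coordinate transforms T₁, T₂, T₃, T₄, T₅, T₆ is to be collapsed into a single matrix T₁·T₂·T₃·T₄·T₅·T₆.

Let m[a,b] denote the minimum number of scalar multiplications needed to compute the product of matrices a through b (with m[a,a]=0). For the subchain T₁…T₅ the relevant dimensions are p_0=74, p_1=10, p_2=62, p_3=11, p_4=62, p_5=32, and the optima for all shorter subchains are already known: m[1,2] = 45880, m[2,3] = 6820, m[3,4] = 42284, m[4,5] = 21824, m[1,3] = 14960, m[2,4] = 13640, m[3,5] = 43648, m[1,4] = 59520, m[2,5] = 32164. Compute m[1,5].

55844

m[1,5] = min over k∈[1,4] of m[1,k]+m[k+1,5]+p_{0}·p_k·p_{5}.
k=1: 0 + 32164 + 74·10·32 = 55844; k=2: 45880 + 43648 + 74·62·32 = 236344; k=3: 14960 + 21824 + 74·11·32 = 62832; k=4: 59520 + 0 + 74·62·32 = 206336.
Minimum: 55844 at k=1.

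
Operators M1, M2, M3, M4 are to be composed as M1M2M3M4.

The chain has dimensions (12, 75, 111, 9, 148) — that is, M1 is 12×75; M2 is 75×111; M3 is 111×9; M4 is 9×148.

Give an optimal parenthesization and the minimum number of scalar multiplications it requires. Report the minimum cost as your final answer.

Adjacent pairs: M1M2 = 12·75·111 = 99900; M2M3 = 75·111·9 = 74925; M3M4 = 111·9·148 = 147852.
Length 3: M1..M3: k=1: 0+74925+12·75·9=83025; k=2: 99900+0+12·111·9=111888 → min 83025 | M2..M4: k=2: 0+147852+75·111·148=1379952; k=3: 74925+0+75·9·148=174825 → min 174825.
Length 4: M1..M4: k=1: 0+174825+12·75·148=308025; k=2: 99900+147852+12·111·148=444888; k=3: 83025+0+12·9·148=99009 → min 99009.
Optimal parenthesization: ((M1(M2M3))M4) with cost 99009.

99009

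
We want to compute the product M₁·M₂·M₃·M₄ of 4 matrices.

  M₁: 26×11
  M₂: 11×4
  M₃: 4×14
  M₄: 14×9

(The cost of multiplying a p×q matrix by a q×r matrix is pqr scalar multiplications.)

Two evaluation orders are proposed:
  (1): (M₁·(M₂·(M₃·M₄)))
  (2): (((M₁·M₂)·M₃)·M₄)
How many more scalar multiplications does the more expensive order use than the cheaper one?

Order (1) = (M₁·(M₂·(M₃·M₄))): (M₃·M₄): 4×14 by 14×9 → 4×9, cost 4·14·9 = 504; (M₂·(M₃·M₄)): 11×4 by 4×9 → 11×9, cost 11·4·9 = 396; cumulative 900; (M₁·(M₂·(M₃·M₄))): 26×11 by 11×9 → 26×9, cost 26·11·9 = 2574; cumulative 3474. Total 3474.
Order (2) = (((M₁·M₂)·M₃)·M₄): (M₁·M₂): 26×11 by 11×4 → 26×4, cost 26·11·4 = 1144; ((M₁·M₂)·M₃): 26×4 by 4×14 → 26×14, cost 26·4·14 = 1456; cumulative 2600; (((M₁·M₂)·M₃)·M₄): 26×14 by 14×9 → 26×9, cost 26·14·9 = 3276; cumulative 5876. Total 5876.
Difference: |3474 − 5876| = 2402.

2402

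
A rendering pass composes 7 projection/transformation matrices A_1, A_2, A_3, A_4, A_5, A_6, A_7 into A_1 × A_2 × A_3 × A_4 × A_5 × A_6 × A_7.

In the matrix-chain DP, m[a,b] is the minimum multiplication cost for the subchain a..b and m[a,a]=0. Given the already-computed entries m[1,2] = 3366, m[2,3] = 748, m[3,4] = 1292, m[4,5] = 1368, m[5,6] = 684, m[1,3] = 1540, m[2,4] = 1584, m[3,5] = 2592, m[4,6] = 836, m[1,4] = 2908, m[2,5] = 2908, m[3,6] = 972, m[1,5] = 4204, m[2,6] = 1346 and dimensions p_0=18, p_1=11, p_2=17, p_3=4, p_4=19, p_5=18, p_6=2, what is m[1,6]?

1742

m[1,6] = min over k∈[1,5] of m[1,k]+m[k+1,6]+p_{0}·p_k·p_{6}.
k=1: 0 + 1346 + 18·11·2 = 1742; k=2: 3366 + 972 + 18·17·2 = 4950; k=3: 1540 + 836 + 18·4·2 = 2520; k=4: 2908 + 684 + 18·19·2 = 4276; k=5: 4204 + 0 + 18·18·2 = 4852.
Minimum: 1742 at k=1.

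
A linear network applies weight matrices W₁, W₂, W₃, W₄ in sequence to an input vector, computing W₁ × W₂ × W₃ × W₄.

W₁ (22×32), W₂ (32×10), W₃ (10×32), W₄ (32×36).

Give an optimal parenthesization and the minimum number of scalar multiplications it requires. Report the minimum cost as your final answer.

26480

Adjacent pairs: W₁W₂ = 22·32·10 = 7040; W₂W₃ = 32·10·32 = 10240; W₃W₄ = 10·32·36 = 11520.
Length 3: W₁..W₃: k=1: 0+10240+22·32·32=32768; k=2: 7040+0+22·10·32=14080 → min 14080 | W₂..W₄: k=2: 0+11520+32·10·36=23040; k=3: 10240+0+32·32·36=47104 → min 23040.
Length 4: W₁..W₄: k=1: 0+23040+22·32·36=48384; k=2: 7040+11520+22·10·36=26480; k=3: 14080+0+22·32·36=39424 → min 26480.
Optimal parenthesization: ((W₁ × W₂) × (W₃ × W₄)) with cost 26480.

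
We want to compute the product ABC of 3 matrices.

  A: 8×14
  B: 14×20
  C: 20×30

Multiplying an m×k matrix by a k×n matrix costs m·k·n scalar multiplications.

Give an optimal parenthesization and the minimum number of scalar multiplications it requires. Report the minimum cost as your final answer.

7040

(A(BC)): cost 11760.
((AB)C): cost 7040.
Optimal: ((AB)C) with cost 7040.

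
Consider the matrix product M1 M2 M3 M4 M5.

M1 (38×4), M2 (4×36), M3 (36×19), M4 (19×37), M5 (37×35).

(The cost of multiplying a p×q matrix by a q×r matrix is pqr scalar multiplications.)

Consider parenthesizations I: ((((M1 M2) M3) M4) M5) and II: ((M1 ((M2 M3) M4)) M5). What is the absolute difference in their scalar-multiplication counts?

Order I = ((((M1 M2) M3) M4) M5): (M1 M2): 38×4 by 4×36 → 38×36, cost 38·4·36 = 5472; ((M1 M2) M3): 38×36 by 36×19 → 38×19, cost 38·36·19 = 25992; cumulative 31464; (((M1 M2) M3) M4): 38×19 by 19×37 → 38×37, cost 38·19·37 = 26714; cumulative 58178; ((((M1 M2) M3) M4) M5): 38×37 by 37×35 → 38×35, cost 38·37·35 = 49210; cumulative 107388. Total 107388.
Order II = ((M1 ((M2 M3) M4)) M5): (M2 M3): 4×36 by 36×19 → 4×19, cost 4·36·19 = 2736; ((M2 M3) M4): 4×19 by 19×37 → 4×37, cost 4·19·37 = 2812; cumulative 5548; (M1 ((M2 M3) M4)): 38×4 by 4×37 → 38×37, cost 38·4·37 = 5624; cumulative 11172; ((M1 ((M2 M3) M4)) M5): 38×37 by 37×35 → 38×35, cost 38·37·35 = 49210; cumulative 60382. Total 60382.
Difference: |107388 − 60382| = 47006.

47006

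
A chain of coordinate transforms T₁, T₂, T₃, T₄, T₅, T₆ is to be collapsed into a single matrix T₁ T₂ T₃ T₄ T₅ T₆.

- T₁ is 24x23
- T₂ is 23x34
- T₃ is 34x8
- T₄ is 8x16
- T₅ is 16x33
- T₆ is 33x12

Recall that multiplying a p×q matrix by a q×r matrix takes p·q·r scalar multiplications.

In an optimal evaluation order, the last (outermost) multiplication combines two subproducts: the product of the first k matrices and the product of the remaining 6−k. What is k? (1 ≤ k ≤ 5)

Adjacent pairs: T₁T₂ = 24·23·34 = 18768; T₂T₃ = 23·34·8 = 6256; T₃T₄ = 34·8·16 = 4352; T₄T₅ = 8·16·33 = 4224; T₅T₆ = 16·33·12 = 6336.
Length 3: T₁..T₃: k=1: 0+6256+24·23·8=10672; k=2: 18768+0+24·34·8=25296 → min 10672 | T₂..T₄: k=2: 0+4352+23·34·16=16864; k=3: 6256+0+23·8·16=9200 → min 9200 | T₃..T₅: k=3: 0+4224+34·8·33=13200; k=4: 4352+0+34·16·33=22304 → min 13200 | T₄..T₆: k=4: 0+6336+8·16·12=7872; k=5: 4224+0+8·33·12=7392 → min 7392.
Length 4: T₁..T₄: k=1: 0+9200+24·23·16=18032; k=2: 18768+4352+24·34·16=36176; k=3: 10672+0+24·8·16=13744 → min 13744 | T₂..T₅: k=2: 0+13200+23·34·33=39006; k=3: 6256+4224+23·8·33=16552; k=4: 9200+0+23·16·33=21344 → min 16552 | T₃..T₆: k=3: 0+7392+34·8·12=10656; k=4: 4352+6336+34·16·12=17216; k=5: 13200+0+34·33·12=26664 → min 10656.
Length 5: T₁..T₅: k=1: 0+16552+24·23·33=34768; k=2: 18768+13200+24·34·33=58896; k=3: 10672+4224+24·8·33=21232; k=4: 13744+0+24·16·33=26416 → min 21232 | T₂..T₆: k=2: 0+10656+23·34·12=20040; k=3: 6256+7392+23·8·12=15856; k=4: 9200+6336+23·16·12=19952; k=5: 16552+0+23·33·12=25660 → min 15856.
Top-level splits: k=1: (T₁..T₁)·(T₂..T₆) → 0+15856+24·23·12 = 22480; k=2: (T₁..T₂)·(T₃..T₆) → 18768+10656+24·34·12 = 39216; k=3: (T₁..T₃)·(T₄..T₆) → 10672+7392+24·8·12 = 20368; k=4: (T₁..T₄)·(T₅..T₆) → 13744+6336+24·16·12 = 24688; k=5: (T₁..T₅)·(T₆..T₆) → 21232+0+24·33·12 = 30736.
Best split is after T₃, i.e. k = 3.

3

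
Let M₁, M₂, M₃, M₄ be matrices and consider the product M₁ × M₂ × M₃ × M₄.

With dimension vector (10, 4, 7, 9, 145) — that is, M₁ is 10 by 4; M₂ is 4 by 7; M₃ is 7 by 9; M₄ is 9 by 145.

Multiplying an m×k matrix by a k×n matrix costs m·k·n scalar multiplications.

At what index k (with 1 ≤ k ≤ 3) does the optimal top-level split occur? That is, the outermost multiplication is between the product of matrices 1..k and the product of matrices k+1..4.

1

Adjacent pairs: M₁M₂ = 10·4·7 = 280; M₂M₃ = 4·7·9 = 252; M₃M₄ = 7·9·145 = 9135.
Length 3: M₁..M₃: k=1: 0+252+10·4·9=612; k=2: 280+0+10·7·9=910 → min 612 | M₂..M₄: k=2: 0+9135+4·7·145=13195; k=3: 252+0+4·9·145=5472 → min 5472.
Top-level splits: k=1: (M₁..M₁)·(M₂..M₄) → 0+5472+10·4·145 = 11272; k=2: (M₁..M₂)·(M₃..M₄) → 280+9135+10·7·145 = 19565; k=3: (M₁..M₃)·(M₄..M₄) → 612+0+10·9·145 = 13662.
Best split is after M₁, i.e. k = 1.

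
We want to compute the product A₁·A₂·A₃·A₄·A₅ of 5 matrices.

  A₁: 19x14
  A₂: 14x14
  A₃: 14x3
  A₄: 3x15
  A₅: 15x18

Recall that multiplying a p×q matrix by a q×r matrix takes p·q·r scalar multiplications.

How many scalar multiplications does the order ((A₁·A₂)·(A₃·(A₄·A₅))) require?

(A₁·A₂): 19×14 by 14×14 → 19×14, cost 19·14·14 = 3724
(A₄·A₅): 3×15 by 15×18 → 3×18, cost 3·15·18 = 810
(A₃·(A₄·A₅)): 14×3 by 3×18 → 14×18, cost 14·3·18 = 756; cumulative 1566
((A₁·A₂)·(A₃·(A₄·A₅))): 19×14 by 14×18 → 19×18, cost 19·14·18 = 4788; cumulative 10078
Total: 10078 scalar multiplications.

10078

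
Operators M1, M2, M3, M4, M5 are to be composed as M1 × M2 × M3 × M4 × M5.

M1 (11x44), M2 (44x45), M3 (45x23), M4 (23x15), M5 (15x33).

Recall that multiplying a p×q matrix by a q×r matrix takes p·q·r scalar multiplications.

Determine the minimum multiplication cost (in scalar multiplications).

Adjacent pairs: M1M2 = 11·44·45 = 21780; M2M3 = 44·45·23 = 45540; M3M4 = 45·23·15 = 15525; M4M5 = 23·15·33 = 11385.
Length 3: M1..M3: k=1: 0+45540+11·44·23=56672; k=2: 21780+0+11·45·23=33165 → min 33165 | M2..M4: k=2: 0+15525+44·45·15=45225; k=3: 45540+0+44·23·15=60720 → min 45225 | M3..M5: k=3: 0+11385+45·23·33=45540; k=4: 15525+0+45·15·33=37800 → min 37800.
Length 4: M1..M4: k=1: 0+45225+11·44·15=52485; k=2: 21780+15525+11·45·15=44730; k=3: 33165+0+11·23·15=36960 → min 36960 | M2..M5: k=2: 0+37800+44·45·33=103140; k=3: 45540+11385+44·23·33=90321; k=4: 45225+0+44·15·33=67005 → min 67005.
Length 5: M1..M5: k=1: 0+67005+11·44·33=82977; k=2: 21780+37800+11·45·33=75915; k=3: 33165+11385+11·23·33=52899; k=4: 36960+0+11·15·33=42405 → min 42405.
Optimal order: ((((M1 × M2) × M3) × M4) × M5) with cost 42405.

42405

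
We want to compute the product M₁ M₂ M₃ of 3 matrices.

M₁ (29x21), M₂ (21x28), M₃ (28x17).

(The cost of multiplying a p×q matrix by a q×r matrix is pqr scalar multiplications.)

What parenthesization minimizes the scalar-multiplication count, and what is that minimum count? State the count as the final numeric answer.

20349

(M₁ (M₂ M₃)): cost 20349.
((M₁ M₂) M₃): cost 30856.
Optimal: (M₁ (M₂ M₃)) with cost 20349.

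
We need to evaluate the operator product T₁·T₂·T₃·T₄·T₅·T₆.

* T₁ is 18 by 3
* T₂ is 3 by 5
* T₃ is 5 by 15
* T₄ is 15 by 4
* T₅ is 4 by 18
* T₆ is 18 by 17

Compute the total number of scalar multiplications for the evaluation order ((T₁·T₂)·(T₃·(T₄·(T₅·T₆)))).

5319

(T₁·T₂): 18×3 by 3×5 → 18×5, cost 18·3·5 = 270
(T₅·T₆): 4×18 by 18×17 → 4×17, cost 4·18·17 = 1224
(T₄·(T₅·T₆)): 15×4 by 4×17 → 15×17, cost 15·4·17 = 1020; cumulative 2244
(T₃·(T₄·(T₅·T₆))): 5×15 by 15×17 → 5×17, cost 5·15·17 = 1275; cumulative 3519
((T₁·T₂)·(T₃·(T₄·(T₅·T₆)))): 18×5 by 5×17 → 18×17, cost 18·5·17 = 1530; cumulative 5319
Total: 5319 scalar multiplications.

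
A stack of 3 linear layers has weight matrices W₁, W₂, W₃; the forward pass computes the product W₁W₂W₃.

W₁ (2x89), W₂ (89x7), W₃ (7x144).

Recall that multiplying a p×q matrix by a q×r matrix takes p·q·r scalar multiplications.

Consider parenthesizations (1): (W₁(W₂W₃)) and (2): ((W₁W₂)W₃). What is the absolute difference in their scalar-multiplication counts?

Order (1) = (W₁(W₂W₃)): (W₂W₃): 89×7 by 7×144 → 89×144, cost 89·7·144 = 89712; (W₁(W₂W₃)): 2×89 by 89×144 → 2×144, cost 2·89·144 = 25632; cumulative 115344. Total 115344.
Order (2) = ((W₁W₂)W₃): (W₁W₂): 2×89 by 89×7 → 2×7, cost 2·89·7 = 1246; ((W₁W₂)W₃): 2×7 by 7×144 → 2×144, cost 2·7·144 = 2016; cumulative 3262. Total 3262.
Difference: |115344 − 3262| = 112082.

112082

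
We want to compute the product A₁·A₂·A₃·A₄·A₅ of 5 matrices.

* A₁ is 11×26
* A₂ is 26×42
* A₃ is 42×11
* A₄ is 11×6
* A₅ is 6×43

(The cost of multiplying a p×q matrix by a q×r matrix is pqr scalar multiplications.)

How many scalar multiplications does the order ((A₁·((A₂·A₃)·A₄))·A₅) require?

18282

(A₂·A₃): 26×42 by 42×11 → 26×11, cost 26·42·11 = 12012
((A₂·A₃)·A₄): 26×11 by 11×6 → 26×6, cost 26·11·6 = 1716; cumulative 13728
(A₁·((A₂·A₃)·A₄)): 11×26 by 26×6 → 11×6, cost 11·26·6 = 1716; cumulative 15444
((A₁·((A₂·A₃)·A₄))·A₅): 11×6 by 6×43 → 11×43, cost 11·6·43 = 2838; cumulative 18282
Total: 18282 scalar multiplications.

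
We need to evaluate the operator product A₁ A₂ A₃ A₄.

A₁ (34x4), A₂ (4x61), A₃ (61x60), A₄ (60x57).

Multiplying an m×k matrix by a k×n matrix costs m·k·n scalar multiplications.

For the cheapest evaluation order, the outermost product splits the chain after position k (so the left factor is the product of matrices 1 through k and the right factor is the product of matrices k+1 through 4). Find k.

Adjacent pairs: A₁A₂ = 34·4·61 = 8296; A₂A₃ = 4·61·60 = 14640; A₃A₄ = 61·60·57 = 208620.
Length 3: A₁..A₃: k=1: 0+14640+34·4·60=22800; k=2: 8296+0+34·61·60=132736 → min 22800 | A₂..A₄: k=2: 0+208620+4·61·57=222528; k=3: 14640+0+4·60·57=28320 → min 28320.
Top-level splits: k=1: (A₁..A₁)·(A₂..A₄) → 0+28320+34·4·57 = 36072; k=2: (A₁..A₂)·(A₃..A₄) → 8296+208620+34·61·57 = 335134; k=3: (A₁..A₃)·(A₄..A₄) → 22800+0+34·60·57 = 139080.
Best split is after A₁, i.e. k = 1.

1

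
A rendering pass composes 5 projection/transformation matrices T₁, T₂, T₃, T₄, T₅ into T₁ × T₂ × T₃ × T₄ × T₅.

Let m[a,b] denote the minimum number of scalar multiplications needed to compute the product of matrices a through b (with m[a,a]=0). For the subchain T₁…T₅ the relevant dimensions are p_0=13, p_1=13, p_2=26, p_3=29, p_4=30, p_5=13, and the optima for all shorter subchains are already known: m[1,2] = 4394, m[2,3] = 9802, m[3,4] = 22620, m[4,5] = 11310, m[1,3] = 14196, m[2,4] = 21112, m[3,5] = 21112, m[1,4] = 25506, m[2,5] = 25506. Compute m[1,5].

27703

m[1,5] = min over k∈[1,4] of m[1,k]+m[k+1,5]+p_{0}·p_k·p_{5}.
k=1: 0 + 25506 + 13·13·13 = 27703; k=2: 4394 + 21112 + 13·26·13 = 29900; k=3: 14196 + 11310 + 13·29·13 = 30407; k=4: 25506 + 0 + 13·30·13 = 30576.
Minimum: 27703 at k=1.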